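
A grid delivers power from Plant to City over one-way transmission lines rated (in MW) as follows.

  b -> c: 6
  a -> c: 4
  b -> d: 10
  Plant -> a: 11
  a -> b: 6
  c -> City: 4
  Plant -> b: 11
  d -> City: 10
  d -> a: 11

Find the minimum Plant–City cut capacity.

Augment Plant→a→c→City: bottleneck 4, flow now 4.
Augment Plant→b→d→City: bottleneck 10, flow now 14.
No augmenting path remains; maximum flow = 14.
By max-flow min-cut, the minimum cut capacity equals the max flow.
In the residual graph, reachable from Plant: {Plant, a, b, c}.
Min-cut edges: b→d (10), c→City (4); capacity 10 + 4 = 14.

14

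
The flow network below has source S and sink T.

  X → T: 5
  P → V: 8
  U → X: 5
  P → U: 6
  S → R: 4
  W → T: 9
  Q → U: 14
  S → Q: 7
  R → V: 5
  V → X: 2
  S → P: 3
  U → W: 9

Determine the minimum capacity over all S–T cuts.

12

Augment S→P→U→W→T: bottleneck 3, flow now 3.
Augment S→Q→U→W→T: bottleneck 6, flow now 9.
Augment S→Q→U→X→T: bottleneck 1, flow now 10.
Augment S→R→V→X→T: bottleneck 2, flow now 12.
No augmenting path remains; maximum flow = 12.
By max-flow min-cut, the minimum cut capacity equals the max flow.
In the residual graph, reachable from S: {S, R, V}.
Min-cut edges: S→P (3), S→Q (7), V→X (2); capacity 3 + 7 + 2 = 12.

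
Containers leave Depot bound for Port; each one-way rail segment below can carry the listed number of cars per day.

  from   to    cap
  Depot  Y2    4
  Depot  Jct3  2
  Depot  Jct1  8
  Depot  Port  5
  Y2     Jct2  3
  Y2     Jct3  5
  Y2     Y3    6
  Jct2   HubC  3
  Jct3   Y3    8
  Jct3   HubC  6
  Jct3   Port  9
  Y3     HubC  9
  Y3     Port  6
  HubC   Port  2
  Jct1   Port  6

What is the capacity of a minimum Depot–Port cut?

17

Augment Depot→Port: bottleneck 5, flow now 5.
Augment Depot→Jct3→Port: bottleneck 2, flow now 7.
Augment Depot→Jct1→Port: bottleneck 6, flow now 13.
Augment Depot→Y2→Jct3→Port: bottleneck 4, flow now 17.
No augmenting path remains; maximum flow = 17.
By max-flow min-cut, the minimum cut capacity equals the max flow.
In the residual graph, reachable from Depot: {Depot, Jct1}.
Min-cut edges: Depot→Y2 (4), Depot→Jct3 (2), Depot→Port (5), Jct1→Port (6); capacity 4 + 2 + 5 + 6 = 17.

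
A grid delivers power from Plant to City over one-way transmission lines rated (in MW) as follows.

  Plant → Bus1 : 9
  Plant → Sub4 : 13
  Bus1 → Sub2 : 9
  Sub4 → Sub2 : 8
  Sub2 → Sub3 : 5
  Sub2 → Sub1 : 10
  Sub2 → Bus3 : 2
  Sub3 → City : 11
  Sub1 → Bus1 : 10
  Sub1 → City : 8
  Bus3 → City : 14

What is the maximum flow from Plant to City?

Augment Plant→Bus1→Sub2→Sub3→City: bottleneck 5, flow now 5.
Augment Plant→Bus1→Sub2→Sub1→City: bottleneck 4, flow now 9.
Augment Plant→Sub4→Sub2→Sub1→City: bottleneck 4, flow now 13.
Augment Plant→Sub4→Sub2→Bus3→City: bottleneck 2, flow now 15.
No augmenting path remains; maximum flow = 15.
In the residual graph, reachable from Plant: {Plant, Bus1, Sub4, Sub2, Sub1}.
Min-cut edges: Sub2→Sub3 (5), Sub2→Bus3 (2), Sub1→City (8); capacity 5 + 2 + 8 = 15.
This cut is saturated, so no flow can exceed 15.

15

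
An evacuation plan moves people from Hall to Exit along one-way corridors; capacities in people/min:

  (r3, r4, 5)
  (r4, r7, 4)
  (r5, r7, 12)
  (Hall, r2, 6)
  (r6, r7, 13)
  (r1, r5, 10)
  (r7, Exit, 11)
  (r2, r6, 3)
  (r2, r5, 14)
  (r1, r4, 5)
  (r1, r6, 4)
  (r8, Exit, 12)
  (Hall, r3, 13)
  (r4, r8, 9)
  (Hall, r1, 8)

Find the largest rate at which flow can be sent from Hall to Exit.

19

Augment Hall→r1→r4→r7→Exit: bottleneck 4, flow now 4.
Augment Hall→r1→r4→r8→Exit: bottleneck 1, flow now 5.
Augment Hall→r1→r5→r7→Exit: bottleneck 3, flow now 8.
Augment Hall→r2→r5→r7→Exit: bottleneck 4, flow now 12.
Augment Hall→r3→r4→r8→Exit: bottleneck 5, flow now 17.
Augment Hall→r2→r5→r7→r4→r8→Exit: bottleneck 2, flow now 19. (uses reverse residual edge)
No augmenting path remains; maximum flow = 19.
In the residual graph, reachable from Hall: {Hall, r3}.
Min-cut edges: Hall→r1 (8), Hall→r2 (6), r3→r4 (5); capacity 8 + 6 + 5 = 19.
This cut is saturated, so no flow can exceed 19.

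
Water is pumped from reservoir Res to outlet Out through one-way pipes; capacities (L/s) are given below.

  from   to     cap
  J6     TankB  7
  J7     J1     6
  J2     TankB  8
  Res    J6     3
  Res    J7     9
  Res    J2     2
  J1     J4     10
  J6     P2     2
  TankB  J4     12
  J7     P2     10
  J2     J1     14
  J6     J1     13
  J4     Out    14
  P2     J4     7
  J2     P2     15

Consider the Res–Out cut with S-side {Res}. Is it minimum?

Yes — it is a minimum cut (capacity 14).

Given cut capacity: 3 + 2 + 9 = 14.
Augment Res→J6→TankB→J4→Out: bottleneck 3, flow now 3.
Augment Res→J2→TankB→J4→Out: bottleneck 2, flow now 5.
Augment Res→J7→J1→J4→Out: bottleneck 6, flow now 11.
Augment Res→J7→P2→J4→Out: bottleneck 3, flow now 14.
No augmenting path remains; maximum flow = 14.
Cut capacity 14 equals the max flow, so it is a minimum cut.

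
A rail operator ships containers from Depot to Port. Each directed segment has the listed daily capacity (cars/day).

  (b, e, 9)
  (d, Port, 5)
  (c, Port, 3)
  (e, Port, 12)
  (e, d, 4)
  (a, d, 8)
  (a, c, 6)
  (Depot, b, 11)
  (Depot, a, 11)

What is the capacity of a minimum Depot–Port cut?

Augment Depot→a→c→Port: bottleneck 3, flow now 3.
Augment Depot→a→d→Port: bottleneck 5, flow now 8.
Augment Depot→b→e→Port: bottleneck 9, flow now 17.
No augmenting path remains; maximum flow = 17.
By max-flow min-cut, the minimum cut capacity equals the max flow.
In the residual graph, reachable from Depot: {Depot, a, b, c, d}.
Min-cut edges: b→e (9), c→Port (3), d→Port (5); capacity 9 + 3 + 5 = 17.

17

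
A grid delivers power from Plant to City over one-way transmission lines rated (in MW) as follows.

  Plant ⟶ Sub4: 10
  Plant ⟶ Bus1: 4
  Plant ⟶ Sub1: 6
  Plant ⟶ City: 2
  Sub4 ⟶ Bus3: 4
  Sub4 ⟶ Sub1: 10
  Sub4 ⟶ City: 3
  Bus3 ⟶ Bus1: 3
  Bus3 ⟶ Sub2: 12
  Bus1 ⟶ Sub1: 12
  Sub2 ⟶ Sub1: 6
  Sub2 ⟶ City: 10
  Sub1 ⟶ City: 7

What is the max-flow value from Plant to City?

Augment Plant→City: bottleneck 2, flow now 2.
Augment Plant→Sub4→City: bottleneck 3, flow now 5.
Augment Plant→Sub1→City: bottleneck 6, flow now 11.
Augment Plant→Sub4→Sub1→City: bottleneck 1, flow now 12.
Augment Plant→Sub4→Bus3→Sub2→City: bottleneck 4, flow now 16.
No augmenting path remains; maximum flow = 16.
In the residual graph, reachable from Plant: {Plant, Sub4, Bus1, Sub1}.
Min-cut edges: Plant→City (2), Sub4→Bus3 (4), Sub4→City (3), Sub1→City (7); capacity 2 + 4 + 3 + 7 = 16.
This cut is saturated, so no flow can exceed 16.

16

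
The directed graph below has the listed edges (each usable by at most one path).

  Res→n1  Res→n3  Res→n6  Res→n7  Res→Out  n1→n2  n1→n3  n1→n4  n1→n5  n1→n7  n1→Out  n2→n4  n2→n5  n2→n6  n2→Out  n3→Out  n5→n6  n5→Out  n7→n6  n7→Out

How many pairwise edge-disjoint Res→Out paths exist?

4

Assign every edge capacity 1; by Menger, the answer equals the max flow.
Path Res→Out (+1); total 1.
Path Res→n1→Out (+1); total 2.
Path Res→n3→Out (+1); total 3.
Path Res→n7→Out (+1); total 4.
No residual Res→Out path; max flow = 4.
Certifying cut of size 4: {Res→Out, Res→n1, Res→n3, Res→n7}.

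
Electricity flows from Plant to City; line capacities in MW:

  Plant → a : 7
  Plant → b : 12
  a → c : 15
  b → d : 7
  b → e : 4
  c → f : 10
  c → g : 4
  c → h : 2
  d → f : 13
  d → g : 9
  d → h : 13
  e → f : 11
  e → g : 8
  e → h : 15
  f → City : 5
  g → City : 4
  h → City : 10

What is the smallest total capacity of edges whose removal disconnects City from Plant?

18

Augment Plant→a→c→f→City: bottleneck 5, flow now 5.
Augment Plant→a→c→g→City: bottleneck 2, flow now 7.
Augment Plant→b→d→g→City: bottleneck 2, flow now 9.
Augment Plant→b→d→h→City: bottleneck 5, flow now 14.
Augment Plant→b→e→h→City: bottleneck 4, flow now 18.
No augmenting path remains; maximum flow = 18.
By max-flow min-cut, the minimum cut capacity equals the max flow.
In the residual graph, reachable from Plant: {Plant, b}.
Min-cut edges: Plant→a (7), b→d (7), b→e (4); capacity 7 + 7 + 4 = 18.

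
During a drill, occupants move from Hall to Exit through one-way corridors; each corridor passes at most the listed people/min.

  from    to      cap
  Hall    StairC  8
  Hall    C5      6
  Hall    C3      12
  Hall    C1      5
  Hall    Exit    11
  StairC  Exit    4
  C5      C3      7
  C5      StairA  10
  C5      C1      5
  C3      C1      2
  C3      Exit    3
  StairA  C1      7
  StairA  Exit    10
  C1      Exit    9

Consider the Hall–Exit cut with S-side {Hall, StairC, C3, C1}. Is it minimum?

Given cut capacity: 6 + 11 + 4 + 3 + 9 = 33.
Augment Hall→Exit: bottleneck 11, flow now 11.
Augment Hall→StairC→Exit: bottleneck 4, flow now 15.
Augment Hall→C3→Exit: bottleneck 3, flow now 18.
Augment Hall→C1→Exit: bottleneck 5, flow now 23.
Augment Hall→C5→StairA→Exit: bottleneck 6, flow now 29.
Augment Hall→C3→C1→Exit: bottleneck 2, flow now 31.
No augmenting path remains; maximum flow = 31.
In the residual graph, reachable from Hall: {Hall, StairC, C3}.
Min-cut edges: Hall→C5 (6), Hall→C1 (5), Hall→Exit (11), StairC→Exit (4), C3→C1 (2), C3→Exit (3); capacity 6 + 5 + 11 + 4 + 2 + 3 = 31.
Cut capacity 33 exceeds the max flow 31, so it is not minimum.

No — its capacity is 33, but the minimum cut has capacity 31.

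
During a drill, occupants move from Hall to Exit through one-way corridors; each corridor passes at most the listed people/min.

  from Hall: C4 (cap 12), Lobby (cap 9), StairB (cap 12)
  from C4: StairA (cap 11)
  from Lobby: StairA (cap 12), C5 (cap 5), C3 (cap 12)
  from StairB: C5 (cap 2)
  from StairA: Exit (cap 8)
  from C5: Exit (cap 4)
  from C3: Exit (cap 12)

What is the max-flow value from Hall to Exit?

Augment Hall→C4→StairA→Exit: bottleneck 8, flow now 8.
Augment Hall→Lobby→C5→Exit: bottleneck 4, flow now 12.
Augment Hall→Lobby→C3→Exit: bottleneck 5, flow now 17.
Augment Hall→StairB→C5→Lobby→C3→Exit: bottleneck 2, flow now 19. (uses reverse residual edge)
No augmenting path remains; maximum flow = 19.
In the residual graph, reachable from Hall: {Hall, C4, StairB, StairA}.
Min-cut edges: Hall→Lobby (9), StairB→C5 (2), StairA→Exit (8); capacity 9 + 2 + 8 = 19.
This cut is saturated, so no flow can exceed 19.

19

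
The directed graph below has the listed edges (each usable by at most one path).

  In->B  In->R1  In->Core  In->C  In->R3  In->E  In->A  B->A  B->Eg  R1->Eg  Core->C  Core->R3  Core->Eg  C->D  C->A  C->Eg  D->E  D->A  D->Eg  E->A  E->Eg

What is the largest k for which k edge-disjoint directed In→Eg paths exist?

5

Assign every edge capacity 1; by Menger, the answer equals the max flow.
Path In→B→Eg (+1); total 1.
Path In→R1→Eg (+1); total 2.
Path In→Core→Eg (+1); total 3.
Path In→C→Eg (+1); total 4.
Path In→E→Eg (+1); total 5.
No residual In→Eg path; max flow = 5.
Certifying cut of size 5: {In→B, In→C, In→Core, In→E, In→R1}.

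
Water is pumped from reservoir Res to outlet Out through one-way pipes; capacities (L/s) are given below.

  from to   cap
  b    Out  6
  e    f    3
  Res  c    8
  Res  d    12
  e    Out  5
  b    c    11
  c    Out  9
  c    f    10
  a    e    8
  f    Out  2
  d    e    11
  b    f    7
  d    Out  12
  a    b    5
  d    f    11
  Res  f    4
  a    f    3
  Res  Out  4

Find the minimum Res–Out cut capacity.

Augment Res→Out: bottleneck 4, flow now 4.
Augment Res→c→Out: bottleneck 8, flow now 12.
Augment Res→d→Out: bottleneck 12, flow now 24.
Augment Res→f→Out: bottleneck 2, flow now 26.
No augmenting path remains; maximum flow = 26.
By max-flow min-cut, the minimum cut capacity equals the max flow.
In the residual graph, reachable from Res: {Res, f}.
Min-cut edges: Res→c (8), Res→d (12), Res→Out (4), f→Out (2); capacity 8 + 12 + 4 + 2 = 26.

26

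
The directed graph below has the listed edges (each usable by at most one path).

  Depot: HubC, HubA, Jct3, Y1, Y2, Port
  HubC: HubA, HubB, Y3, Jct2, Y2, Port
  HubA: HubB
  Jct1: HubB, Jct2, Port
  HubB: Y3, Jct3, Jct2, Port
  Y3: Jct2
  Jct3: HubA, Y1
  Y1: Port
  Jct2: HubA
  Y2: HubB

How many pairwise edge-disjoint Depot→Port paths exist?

Assign every edge capacity 1; by Menger, the answer equals the max flow.
Path Depot→Port (+1); total 1.
Path Depot→HubC→Port (+1); total 2.
Path Depot→Y1→Port (+1); total 3.
Path Depot→HubA→HubB→Port (+1); total 4.
No residual Depot→Port path; max flow = 4.
Certifying cut of size 4: {Depot→HubC, Depot→Port, HubB→Port, Y1→Port}.

4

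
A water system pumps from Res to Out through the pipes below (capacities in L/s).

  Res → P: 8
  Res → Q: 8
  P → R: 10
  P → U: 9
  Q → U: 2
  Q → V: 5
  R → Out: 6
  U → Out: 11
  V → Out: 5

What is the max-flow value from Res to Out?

15

Augment Res→P→R→Out: bottleneck 6, flow now 6.
Augment Res→P→U→Out: bottleneck 2, flow now 8.
Augment Res→Q→U→Out: bottleneck 2, flow now 10.
Augment Res→Q→V→Out: bottleneck 5, flow now 15.
No augmenting path remains; maximum flow = 15.
In the residual graph, reachable from Res: {Res, Q}.
Min-cut edges: Res→P (8), Q→U (2), Q→V (5); capacity 8 + 2 + 5 = 15.
This cut is saturated, so no flow can exceed 15.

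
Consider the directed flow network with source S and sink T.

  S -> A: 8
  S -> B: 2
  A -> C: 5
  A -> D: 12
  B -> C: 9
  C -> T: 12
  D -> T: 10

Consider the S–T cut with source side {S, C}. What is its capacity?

Edges leaving {S, C}: S→A (8), S→B (2), C→T (12).
Cut capacity = 8 + 2 + 12 = 22.

22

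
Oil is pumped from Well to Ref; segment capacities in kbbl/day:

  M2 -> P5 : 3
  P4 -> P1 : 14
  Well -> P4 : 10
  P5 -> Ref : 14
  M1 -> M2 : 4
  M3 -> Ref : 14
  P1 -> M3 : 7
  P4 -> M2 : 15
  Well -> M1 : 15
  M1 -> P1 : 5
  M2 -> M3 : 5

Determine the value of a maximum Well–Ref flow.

15

Augment Well→M1→M2→P5→Ref: bottleneck 3, flow now 3.
Augment Well→M1→M2→M3→Ref: bottleneck 1, flow now 4.
Augment Well→M1→P1→M3→Ref: bottleneck 5, flow now 9.
Augment Well→P4→M2→M3→Ref: bottleneck 4, flow now 13.
Augment Well→P4→P1→M3→Ref: bottleneck 2, flow now 15.
No augmenting path remains; maximum flow = 15.
In the residual graph, reachable from Well: {Well, M1, P4, M2, P1}.
Min-cut edges: M2→P5 (3), M2→M3 (5), P1→M3 (7); capacity 3 + 5 + 7 = 15.
This cut is saturated, so no flow can exceed 15.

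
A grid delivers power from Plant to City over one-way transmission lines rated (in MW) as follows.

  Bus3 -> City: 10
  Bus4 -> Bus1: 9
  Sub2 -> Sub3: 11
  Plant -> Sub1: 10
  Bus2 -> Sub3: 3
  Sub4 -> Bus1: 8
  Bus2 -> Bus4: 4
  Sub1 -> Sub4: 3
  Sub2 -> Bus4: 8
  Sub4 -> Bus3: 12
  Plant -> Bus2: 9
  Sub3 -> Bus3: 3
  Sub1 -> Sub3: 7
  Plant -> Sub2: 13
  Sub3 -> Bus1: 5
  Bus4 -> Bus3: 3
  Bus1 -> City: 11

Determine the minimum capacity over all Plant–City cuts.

Augment Plant→Sub2→Bus4→Bus3→City: bottleneck 3, flow now 3.
Augment Plant→Sub2→Bus4→Bus1→City: bottleneck 5, flow now 8.
Augment Plant→Sub2→Sub3→Bus3→City: bottleneck 3, flow now 11.
Augment Plant→Sub2→Sub3→Bus1→City: bottleneck 2, flow now 13.
Augment Plant→Sub1→Sub4→Bus3→City: bottleneck 3, flow now 16.
Augment Plant→Sub1→Sub3→Bus1→City: bottleneck 3, flow now 19.
Augment Plant→Bus2→Bus4→Bus1→City: bottleneck 1, flow now 20.
No augmenting path remains; maximum flow = 20.
By max-flow min-cut, the minimum cut capacity equals the max flow.
In the residual graph, reachable from Plant: {Plant, Sub2, Sub1, Bus2, Bus4, Sub3, Bus1}.
Min-cut edges: Sub1→Sub4 (3), Bus4→Bus3 (3), Sub3→Bus3 (3), Bus1→City (11); capacity 3 + 3 + 3 + 11 = 20.

20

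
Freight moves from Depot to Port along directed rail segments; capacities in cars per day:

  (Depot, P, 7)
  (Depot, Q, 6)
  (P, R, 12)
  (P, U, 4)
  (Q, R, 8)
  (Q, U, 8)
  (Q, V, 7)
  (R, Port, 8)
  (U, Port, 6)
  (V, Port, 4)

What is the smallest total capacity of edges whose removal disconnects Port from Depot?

13

Augment Depot→P→R→Port: bottleneck 7, flow now 7.
Augment Depot→Q→R→Port: bottleneck 1, flow now 8.
Augment Depot→Q→U→Port: bottleneck 5, flow now 13.
No augmenting path remains; maximum flow = 13.
By max-flow min-cut, the minimum cut capacity equals the max flow.
In the residual graph, reachable from Depot: {Depot}.
Min-cut edges: Depot→P (7), Depot→Q (6); capacity 7 + 6 = 13.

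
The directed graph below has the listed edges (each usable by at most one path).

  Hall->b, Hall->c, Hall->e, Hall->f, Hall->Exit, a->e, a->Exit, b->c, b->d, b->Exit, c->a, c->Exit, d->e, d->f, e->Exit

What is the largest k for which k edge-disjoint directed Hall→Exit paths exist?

4

Assign every edge capacity 1; by Menger, the answer equals the max flow.
Path Hall→Exit (+1); total 1.
Path Hall→b→Exit (+1); total 2.
Path Hall→c→Exit (+1); total 3.
Path Hall→e→Exit (+1); total 4.
No residual Hall→Exit path; max flow = 4.
Certifying cut of size 4: {Hall→Exit, Hall→b, Hall→c, Hall→e}.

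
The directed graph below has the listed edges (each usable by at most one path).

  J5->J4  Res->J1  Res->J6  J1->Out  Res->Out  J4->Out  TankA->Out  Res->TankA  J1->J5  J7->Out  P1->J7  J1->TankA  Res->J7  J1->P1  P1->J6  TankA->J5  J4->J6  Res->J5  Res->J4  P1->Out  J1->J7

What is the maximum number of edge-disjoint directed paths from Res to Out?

5

Assign every edge capacity 1; by Menger, the answer equals the max flow.
Path Res→Out (+1); total 1.
Path Res→J1→Out (+1); total 2.
Path Res→TankA→Out (+1); total 3.
Path Res→J7→Out (+1); total 4.
Path Res→J4→Out (+1); total 5.
No residual Res→Out path; max flow = 5.
Certifying cut of size 5: {J4→Out, Res→J1, Res→J7, Res→Out, Res→TankA}.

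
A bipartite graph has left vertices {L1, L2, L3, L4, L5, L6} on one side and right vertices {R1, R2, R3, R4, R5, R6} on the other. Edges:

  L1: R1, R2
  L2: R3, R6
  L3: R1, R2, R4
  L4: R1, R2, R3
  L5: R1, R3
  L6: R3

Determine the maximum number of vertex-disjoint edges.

5

Unit-capacity flow: source→left, listed edges, right→sink; max matching = max flow.
Augmenting path L1→R1 (+1); matched 1.
Augmenting path L2→R3 (+1); matched 2.
Augmenting path L3→R2 (+1); matched 3.
Augmenting path L4→R2→L3→R4 (+1); matched 4.
Augmenting path L5→R3→L2→R6 (+1); matched 5.
No augmenting path remains; maximum matching = 5.
König certificate: {L2, L3, R1, R2, R3} is a vertex cover of size 5 (every listed pair touches it), so no matching can be larger.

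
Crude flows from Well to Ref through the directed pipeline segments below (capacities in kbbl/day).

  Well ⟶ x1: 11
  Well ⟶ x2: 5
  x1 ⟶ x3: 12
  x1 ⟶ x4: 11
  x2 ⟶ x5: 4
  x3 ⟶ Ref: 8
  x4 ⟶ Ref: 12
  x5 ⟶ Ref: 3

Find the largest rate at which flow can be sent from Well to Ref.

14

Augment Well→x1→x3→Ref: bottleneck 8, flow now 8.
Augment Well→x1→x4→Ref: bottleneck 3, flow now 11.
Augment Well→x2→x5→Ref: bottleneck 3, flow now 14.
No augmenting path remains; maximum flow = 14.
In the residual graph, reachable from Well: {Well, x2, x5}.
Min-cut edges: Well→x1 (11), x5→Ref (3); capacity 11 + 3 = 14.
This cut is saturated, so no flow can exceed 14.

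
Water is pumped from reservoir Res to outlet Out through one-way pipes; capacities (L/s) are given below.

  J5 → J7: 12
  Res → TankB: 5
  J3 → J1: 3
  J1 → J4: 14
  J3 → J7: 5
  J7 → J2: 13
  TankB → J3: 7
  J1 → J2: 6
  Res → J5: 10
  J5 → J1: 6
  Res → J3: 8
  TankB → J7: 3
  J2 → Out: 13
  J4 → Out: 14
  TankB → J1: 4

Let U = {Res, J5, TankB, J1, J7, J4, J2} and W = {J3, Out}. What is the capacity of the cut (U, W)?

Edges leaving {Res, J5, TankB, J1, J7, J4, J2}: Res→J3 (8), TankB→J3 (7), J4→Out (14), J2→Out (13).
Cut capacity = 8 + 7 + 14 + 13 = 42.

42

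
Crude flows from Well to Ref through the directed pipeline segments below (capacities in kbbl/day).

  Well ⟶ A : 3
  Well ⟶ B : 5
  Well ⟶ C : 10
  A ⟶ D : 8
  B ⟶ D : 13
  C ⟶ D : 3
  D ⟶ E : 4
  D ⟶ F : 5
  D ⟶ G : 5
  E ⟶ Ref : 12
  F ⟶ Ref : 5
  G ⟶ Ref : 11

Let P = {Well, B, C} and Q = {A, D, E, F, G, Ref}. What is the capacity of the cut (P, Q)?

19

Edges leaving {Well, B, C}: Well→A (3), B→D (13), C→D (3).
Cut capacity = 3 + 13 + 3 = 19.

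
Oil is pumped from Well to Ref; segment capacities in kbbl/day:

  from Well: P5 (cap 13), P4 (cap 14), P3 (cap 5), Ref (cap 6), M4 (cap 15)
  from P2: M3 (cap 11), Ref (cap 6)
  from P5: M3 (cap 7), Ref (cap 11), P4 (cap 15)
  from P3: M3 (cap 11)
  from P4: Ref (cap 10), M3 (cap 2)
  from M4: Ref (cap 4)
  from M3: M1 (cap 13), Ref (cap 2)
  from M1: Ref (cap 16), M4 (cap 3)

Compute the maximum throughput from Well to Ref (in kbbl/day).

Augment Well→Ref: bottleneck 6, flow now 6.
Augment Well→P5→Ref: bottleneck 11, flow now 17.
Augment Well→P4→Ref: bottleneck 10, flow now 27.
Augment Well→M4→Ref: bottleneck 4, flow now 31.
Augment Well→P5→M3→Ref: bottleneck 2, flow now 33.
Augment Well→P3→M3→M1→Ref: bottleneck 5, flow now 38.
Augment Well→P4→M3→M1→Ref: bottleneck 2, flow now 40.
No augmenting path remains; maximum flow = 40.
In the residual graph, reachable from Well: {Well, P4, M4}.
Min-cut edges: Well→P5 (13), Well→P3 (5), Well→Ref (6), P4→M3 (2), P4→Ref (10), M4→Ref (4); capacity 13 + 5 + 6 + 2 + 10 + 4 = 40.
This cut is saturated, so no flow can exceed 40.

40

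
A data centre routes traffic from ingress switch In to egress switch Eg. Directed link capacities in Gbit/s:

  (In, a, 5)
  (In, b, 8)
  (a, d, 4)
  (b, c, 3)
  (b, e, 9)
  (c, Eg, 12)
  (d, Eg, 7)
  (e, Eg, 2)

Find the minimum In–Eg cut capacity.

Augment In→a→d→Eg: bottleneck 4, flow now 4.
Augment In→b→c→Eg: bottleneck 3, flow now 7.
Augment In→b→e→Eg: bottleneck 2, flow now 9.
No augmenting path remains; maximum flow = 9.
By max-flow min-cut, the minimum cut capacity equals the max flow.
In the residual graph, reachable from In: {In, a, b, e}.
Min-cut edges: a→d (4), b→c (3), e→Eg (2); capacity 4 + 3 + 2 = 9.

9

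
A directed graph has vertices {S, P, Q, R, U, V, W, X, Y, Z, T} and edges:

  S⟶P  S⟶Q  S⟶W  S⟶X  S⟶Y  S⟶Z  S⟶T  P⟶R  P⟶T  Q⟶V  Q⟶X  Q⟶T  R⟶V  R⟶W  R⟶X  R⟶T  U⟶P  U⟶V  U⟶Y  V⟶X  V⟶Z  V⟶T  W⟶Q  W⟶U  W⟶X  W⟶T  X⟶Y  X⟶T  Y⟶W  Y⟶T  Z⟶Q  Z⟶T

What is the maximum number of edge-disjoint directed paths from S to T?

7

Assign every edge capacity 1; by Menger, the answer equals the max flow.
Path S→T (+1); total 1.
Path S→P→T (+1); total 2.
Path S→Q→T (+1); total 3.
Path S→W→T (+1); total 4.
Path S→X→T (+1); total 5.
Path S→Y→T (+1); total 6.
Path S→Z→T (+1); total 7.
No residual S→T path; max flow = 7.
Certifying cut of size 7: {S→P, S→Q, S→T, S→W, S→X, S→Y, S→Z}.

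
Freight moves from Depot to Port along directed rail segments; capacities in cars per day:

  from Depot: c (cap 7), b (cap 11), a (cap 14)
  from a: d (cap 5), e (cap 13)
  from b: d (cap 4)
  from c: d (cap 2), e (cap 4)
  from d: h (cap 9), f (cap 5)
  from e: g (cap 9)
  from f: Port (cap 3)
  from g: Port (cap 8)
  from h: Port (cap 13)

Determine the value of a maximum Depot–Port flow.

19

Augment Depot→a→d→f→Port: bottleneck 3, flow now 3.
Augment Depot→a→d→h→Port: bottleneck 2, flow now 5.
Augment Depot→a→e→g→Port: bottleneck 8, flow now 13.
Augment Depot→b→d→h→Port: bottleneck 4, flow now 17.
Augment Depot→c→d→h→Port: bottleneck 2, flow now 19.
No augmenting path remains; maximum flow = 19.
In the residual graph, reachable from Depot: {Depot, a, b, c, e, g}.
Min-cut edges: a→d (5), b→d (4), c→d (2), g→Port (8); capacity 5 + 4 + 2 + 8 = 19.
This cut is saturated, so no flow can exceed 19.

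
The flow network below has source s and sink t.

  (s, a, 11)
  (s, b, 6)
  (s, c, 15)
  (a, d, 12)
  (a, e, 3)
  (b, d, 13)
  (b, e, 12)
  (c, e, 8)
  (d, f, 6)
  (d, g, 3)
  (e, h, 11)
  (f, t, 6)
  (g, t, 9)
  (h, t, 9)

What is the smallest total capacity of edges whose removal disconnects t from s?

Augment s→a→d→f→t: bottleneck 6, flow now 6.
Augment s→a→d→g→t: bottleneck 3, flow now 9.
Augment s→a→e→h→t: bottleneck 2, flow now 11.
Augment s→b→e→h→t: bottleneck 6, flow now 17.
Augment s→c→e→h→t: bottleneck 1, flow now 18.
No augmenting path remains; maximum flow = 18.
By max-flow min-cut, the minimum cut capacity equals the max flow.
In the residual graph, reachable from s: {s, a, b, c, d, e, h}.
Min-cut edges: d→f (6), d→g (3), h→t (9); capacity 6 + 3 + 9 = 18.

18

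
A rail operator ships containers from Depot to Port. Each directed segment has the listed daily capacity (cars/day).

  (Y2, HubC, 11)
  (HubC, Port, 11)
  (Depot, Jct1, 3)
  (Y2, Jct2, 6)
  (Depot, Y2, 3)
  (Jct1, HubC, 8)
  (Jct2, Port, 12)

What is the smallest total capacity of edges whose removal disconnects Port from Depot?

6

Augment Depot→Jct1→HubC→Port: bottleneck 3, flow now 3.
Augment Depot→Y2→HubC→Port: bottleneck 3, flow now 6.
No augmenting path remains; maximum flow = 6.
By max-flow min-cut, the minimum cut capacity equals the max flow.
In the residual graph, reachable from Depot: {Depot}.
Min-cut edges: Depot→Jct1 (3), Depot→Y2 (3); capacity 3 + 3 = 6.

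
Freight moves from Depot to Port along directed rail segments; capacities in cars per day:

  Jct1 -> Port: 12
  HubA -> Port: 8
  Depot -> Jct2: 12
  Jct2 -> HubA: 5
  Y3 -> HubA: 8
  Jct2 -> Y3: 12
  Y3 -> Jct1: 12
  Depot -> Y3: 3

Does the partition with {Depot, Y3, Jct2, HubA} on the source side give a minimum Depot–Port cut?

No — its capacity is 20, but the minimum cut has capacity 15.

Given cut capacity: 12 + 8 = 20.
Augment Depot→Y3→HubA→Port: bottleneck 3, flow now 3.
Augment Depot→Jct2→HubA→Port: bottleneck 5, flow now 8.
Augment Depot→Jct2→Y3→Jct1→Port: bottleneck 7, flow now 15.
No augmenting path remains; maximum flow = 15.
In the residual graph, reachable from Depot: {Depot}.
Min-cut edges: Depot→Y3 (3), Depot→Jct2 (12); capacity 3 + 12 = 15.
Cut capacity 20 exceeds the max flow 15, so it is not minimum.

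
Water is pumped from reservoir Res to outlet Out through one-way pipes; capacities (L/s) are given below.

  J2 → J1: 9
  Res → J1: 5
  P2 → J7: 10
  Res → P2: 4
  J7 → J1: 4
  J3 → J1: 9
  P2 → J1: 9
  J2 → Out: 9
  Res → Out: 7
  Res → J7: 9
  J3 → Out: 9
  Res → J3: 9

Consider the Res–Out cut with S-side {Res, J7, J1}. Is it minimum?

No — its capacity is 20, but the minimum cut has capacity 16.

Given cut capacity: 4 + 9 + 7 = 20.
Augment Res→Out: bottleneck 7, flow now 7.
Augment Res→J3→Out: bottleneck 9, flow now 16.
No augmenting path remains; maximum flow = 16.
In the residual graph, reachable from Res: {Res, P2, J7, J1}.
Min-cut edges: Res→J3 (9), Res→Out (7); capacity 9 + 7 = 16.
Cut capacity 20 exceeds the max flow 16, so it is not minimum.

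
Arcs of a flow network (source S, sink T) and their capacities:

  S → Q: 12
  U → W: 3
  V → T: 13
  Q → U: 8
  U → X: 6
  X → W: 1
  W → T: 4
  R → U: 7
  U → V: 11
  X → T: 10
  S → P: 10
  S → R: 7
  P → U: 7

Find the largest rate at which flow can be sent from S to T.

Augment S→P→U→V→T: bottleneck 7, flow now 7.
Augment S→Q→U→V→T: bottleneck 4, flow now 11.
Augment S→Q→U→W→T: bottleneck 3, flow now 14.
Augment S→Q→U→X→T: bottleneck 1, flow now 15.
Augment S→R→U→X→T: bottleneck 5, flow now 20.
No augmenting path remains; maximum flow = 20.
In the residual graph, reachable from S: {S, P, Q, R, U}.
Min-cut edges: U→V (11), U→W (3), U→X (6); capacity 11 + 3 + 6 = 20.
This cut is saturated, so no flow can exceed 20.

20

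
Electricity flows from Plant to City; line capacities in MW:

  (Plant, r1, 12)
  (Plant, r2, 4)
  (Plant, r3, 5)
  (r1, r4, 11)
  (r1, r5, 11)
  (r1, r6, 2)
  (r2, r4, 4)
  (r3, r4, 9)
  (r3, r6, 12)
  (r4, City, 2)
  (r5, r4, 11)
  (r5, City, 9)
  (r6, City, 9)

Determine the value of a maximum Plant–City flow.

Augment Plant→r1→r4→City: bottleneck 2, flow now 2.
Augment Plant→r1→r5→City: bottleneck 9, flow now 11.
Augment Plant→r1→r6→City: bottleneck 1, flow now 12.
Augment Plant→r3→r6→City: bottleneck 5, flow now 17.
Augment Plant→r2→r4→r1→r6→City: bottleneck 1, flow now 18. (uses reverse residual edge)
No augmenting path remains; maximum flow = 18.
In the residual graph, reachable from Plant: {Plant, r1, r2, r4, r5}.
Min-cut edges: Plant→r3 (5), r1→r6 (2), r4→City (2), r5→City (9); capacity 5 + 2 + 2 + 9 = 18.
This cut is saturated, so no flow can exceed 18.

18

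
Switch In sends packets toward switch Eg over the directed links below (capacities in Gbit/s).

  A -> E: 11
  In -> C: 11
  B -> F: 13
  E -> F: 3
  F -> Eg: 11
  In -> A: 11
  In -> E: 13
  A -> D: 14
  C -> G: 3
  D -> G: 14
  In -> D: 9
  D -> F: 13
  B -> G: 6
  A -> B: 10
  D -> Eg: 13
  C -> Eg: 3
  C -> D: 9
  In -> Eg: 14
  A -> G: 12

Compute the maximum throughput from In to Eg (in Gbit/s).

41

Augment In→Eg: bottleneck 14, flow now 14.
Augment In→C→Eg: bottleneck 3, flow now 17.
Augment In→D→Eg: bottleneck 9, flow now 26.
Augment In→A→D→Eg: bottleneck 4, flow now 30.
Augment In→E→F→Eg: bottleneck 3, flow now 33.
Augment In→A→B→F→Eg: bottleneck 7, flow now 40.
Augment In→C→D→F→Eg: bottleneck 1, flow now 41.
No augmenting path remains; maximum flow = 41.
In the residual graph, reachable from In: {In, A, B, C, D, E, F, G}.
Min-cut edges: In→Eg (14), C→Eg (3), D→Eg (13), F→Eg (11); capacity 14 + 3 + 13 + 11 = 41.
This cut is saturated, so no flow can exceed 41.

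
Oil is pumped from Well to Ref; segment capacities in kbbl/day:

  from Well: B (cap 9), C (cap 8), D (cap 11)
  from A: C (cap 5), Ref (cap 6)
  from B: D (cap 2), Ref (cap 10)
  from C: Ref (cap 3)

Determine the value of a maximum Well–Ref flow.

12

Augment Well→B→Ref: bottleneck 9, flow now 9.
Augment Well→C→Ref: bottleneck 3, flow now 12.
No augmenting path remains; maximum flow = 12.
In the residual graph, reachable from Well: {Well, C, D}.
Min-cut edges: Well→B (9), C→Ref (3); capacity 9 + 3 = 12.
This cut is saturated, so no flow can exceed 12.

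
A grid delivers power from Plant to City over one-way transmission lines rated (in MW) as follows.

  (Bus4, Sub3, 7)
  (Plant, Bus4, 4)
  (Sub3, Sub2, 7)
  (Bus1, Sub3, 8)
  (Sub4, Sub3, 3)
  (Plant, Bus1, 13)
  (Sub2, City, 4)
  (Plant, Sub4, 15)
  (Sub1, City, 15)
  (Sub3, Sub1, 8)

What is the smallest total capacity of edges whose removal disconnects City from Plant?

Augment Plant→Sub4→Sub3→Sub2→City: bottleneck 3, flow now 3.
Augment Plant→Bus4→Sub3→Sub2→City: bottleneck 1, flow now 4.
Augment Plant→Bus4→Sub3→Sub1→City: bottleneck 3, flow now 7.
Augment Plant→Bus1→Sub3→Sub1→City: bottleneck 5, flow now 12.
No augmenting path remains; maximum flow = 12.
By max-flow min-cut, the minimum cut capacity equals the max flow.
In the residual graph, reachable from Plant: {Plant, Sub4, Bus4, Bus1, Sub3, Sub2}.
Min-cut edges: Sub3→Sub1 (8), Sub2→City (4); capacity 8 + 4 = 12.

12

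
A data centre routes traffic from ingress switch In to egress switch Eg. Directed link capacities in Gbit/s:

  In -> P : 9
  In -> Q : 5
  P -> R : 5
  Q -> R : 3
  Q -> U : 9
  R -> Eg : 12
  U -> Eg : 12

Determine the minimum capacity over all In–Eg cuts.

10

Augment In→P→R→Eg: bottleneck 5, flow now 5.
Augment In→Q→R→Eg: bottleneck 3, flow now 8.
Augment In→Q→U→Eg: bottleneck 2, flow now 10.
No augmenting path remains; maximum flow = 10.
By max-flow min-cut, the minimum cut capacity equals the max flow.
In the residual graph, reachable from In: {In, P}.
Min-cut edges: In→Q (5), P→R (5); capacity 5 + 5 = 10.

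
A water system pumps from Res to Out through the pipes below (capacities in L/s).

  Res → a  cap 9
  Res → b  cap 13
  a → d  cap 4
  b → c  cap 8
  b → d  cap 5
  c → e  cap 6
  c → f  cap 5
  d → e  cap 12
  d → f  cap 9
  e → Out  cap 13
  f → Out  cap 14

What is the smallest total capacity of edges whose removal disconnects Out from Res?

17

Augment Res→a→d→e→Out: bottleneck 4, flow now 4.
Augment Res→b→c→e→Out: bottleneck 6, flow now 10.
Augment Res→b→c→f→Out: bottleneck 2, flow now 12.
Augment Res→b→d→e→Out: bottleneck 3, flow now 15.
Augment Res→b→d→f→Out: bottleneck 2, flow now 17.
No augmenting path remains; maximum flow = 17.
By max-flow min-cut, the minimum cut capacity equals the max flow.
In the residual graph, reachable from Res: {Res, a}.
Min-cut edges: Res→b (13), a→d (4); capacity 13 + 4 = 17.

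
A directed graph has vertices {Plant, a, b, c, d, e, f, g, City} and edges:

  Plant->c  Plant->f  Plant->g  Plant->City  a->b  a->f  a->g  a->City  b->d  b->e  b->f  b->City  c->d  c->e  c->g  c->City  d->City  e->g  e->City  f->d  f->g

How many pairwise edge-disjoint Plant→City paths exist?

Assign every edge capacity 1; by Menger, the answer equals the max flow.
Path Plant→City (+1); total 1.
Path Plant→c→City (+1); total 2.
Path Plant→f→d→City (+1); total 3.
No residual Plant→City path; max flow = 3.
Certifying cut of size 3: {Plant→City, Plant→c, Plant→f}.

3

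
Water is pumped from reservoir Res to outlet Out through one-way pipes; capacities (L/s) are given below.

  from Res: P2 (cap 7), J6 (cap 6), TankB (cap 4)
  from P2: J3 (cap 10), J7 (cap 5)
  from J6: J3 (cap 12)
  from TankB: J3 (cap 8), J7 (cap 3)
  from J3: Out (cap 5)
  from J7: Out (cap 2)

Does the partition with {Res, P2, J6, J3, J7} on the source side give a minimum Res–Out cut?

Given cut capacity: 4 + 5 + 2 = 11.
Augment Res→P2→J3→Out: bottleneck 5, flow now 5.
Augment Res→P2→J7→Out: bottleneck 2, flow now 7.
No augmenting path remains; maximum flow = 7.
In the residual graph, reachable from Res: {Res, P2, J6, TankB, J3, J7}.
Min-cut edges: J3→Out (5), J7→Out (2); capacity 5 + 2 = 7.
Cut capacity 11 exceeds the max flow 7, so it is not minimum.

No — its capacity is 11, but the minimum cut has capacity 7.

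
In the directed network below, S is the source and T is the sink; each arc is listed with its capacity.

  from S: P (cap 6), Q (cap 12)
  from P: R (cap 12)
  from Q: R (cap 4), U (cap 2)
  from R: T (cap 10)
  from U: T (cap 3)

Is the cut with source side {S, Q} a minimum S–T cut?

Given cut capacity: 6 + 4 + 2 = 12.
Augment S→P→R→T: bottleneck 6, flow now 6.
Augment S→Q→R→T: bottleneck 4, flow now 10.
Augment S→Q→U→T: bottleneck 2, flow now 12.
No augmenting path remains; maximum flow = 12.
Cut capacity 12 equals the max flow, so it is a minimum cut.

Yes — it is a minimum cut (capacity 12).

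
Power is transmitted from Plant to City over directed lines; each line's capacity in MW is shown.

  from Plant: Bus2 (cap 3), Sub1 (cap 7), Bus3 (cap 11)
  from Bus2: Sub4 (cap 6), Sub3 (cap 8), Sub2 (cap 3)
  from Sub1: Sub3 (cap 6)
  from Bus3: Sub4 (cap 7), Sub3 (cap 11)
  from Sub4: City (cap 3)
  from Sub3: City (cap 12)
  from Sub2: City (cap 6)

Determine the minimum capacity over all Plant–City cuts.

Augment Plant→Bus2→Sub4→City: bottleneck 3, flow now 3.
Augment Plant→Sub1→Sub3→City: bottleneck 6, flow now 9.
Augment Plant→Bus3→Sub3→City: bottleneck 6, flow now 15.
Augment Plant→Bus3→Sub4→Bus2→Sub2→City: bottleneck 3, flow now 18. (uses reverse residual edge)
No augmenting path remains; maximum flow = 18.
By max-flow min-cut, the minimum cut capacity equals the max flow.
In the residual graph, reachable from Plant: {Plant, Sub1, Bus3, Sub4, Sub3}.
Min-cut edges: Plant→Bus2 (3), Sub4→City (3), Sub3→City (12); capacity 3 + 3 + 12 = 18.

18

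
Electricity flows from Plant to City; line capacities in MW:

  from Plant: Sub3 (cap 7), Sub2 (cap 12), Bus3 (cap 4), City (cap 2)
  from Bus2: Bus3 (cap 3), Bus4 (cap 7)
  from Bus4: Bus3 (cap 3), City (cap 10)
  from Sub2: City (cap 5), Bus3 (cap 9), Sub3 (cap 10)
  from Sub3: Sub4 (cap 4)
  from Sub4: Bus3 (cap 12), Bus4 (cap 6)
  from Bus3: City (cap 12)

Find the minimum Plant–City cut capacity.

22

Augment Plant→City: bottleneck 2, flow now 2.
Augment Plant→Sub2→City: bottleneck 5, flow now 7.
Augment Plant→Bus3→City: bottleneck 4, flow now 11.
Augment Plant→Sub2→Bus3→City: bottleneck 7, flow now 18.
Augment Plant→Sub3→Sub4→Bus4→City: bottleneck 4, flow now 22.
No augmenting path remains; maximum flow = 22.
By max-flow min-cut, the minimum cut capacity equals the max flow.
In the residual graph, reachable from Plant: {Plant, Sub3}.
Min-cut edges: Plant→Sub2 (12), Plant→Bus3 (4), Plant→City (2), Sub3→Sub4 (4); capacity 12 + 4 + 2 + 4 = 22.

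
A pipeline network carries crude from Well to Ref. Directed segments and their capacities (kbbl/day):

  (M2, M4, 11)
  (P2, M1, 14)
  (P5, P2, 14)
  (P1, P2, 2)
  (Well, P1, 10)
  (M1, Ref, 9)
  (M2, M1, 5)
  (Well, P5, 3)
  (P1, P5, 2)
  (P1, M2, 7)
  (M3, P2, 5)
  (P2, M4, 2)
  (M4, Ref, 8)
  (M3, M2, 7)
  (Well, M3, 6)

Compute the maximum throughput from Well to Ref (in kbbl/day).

Augment Well→P1→M2→M4→Ref: bottleneck 7, flow now 7.
Augment Well→P1→P2→M4→Ref: bottleneck 1, flow now 8.
Augment Well→P1→P2→M1→Ref: bottleneck 1, flow now 9.
Augment Well→M3→M2→M1→Ref: bottleneck 5, flow now 14.
Augment Well→M3→P2→M1→Ref: bottleneck 1, flow now 15.
Augment Well→P5→P2→M1→Ref: bottleneck 2, flow now 17.
No augmenting path remains; maximum flow = 17.
In the residual graph, reachable from Well: {Well, P1, M3, P5, M2, P2, M4, M1}.
Min-cut edges: M4→Ref (8), M1→Ref (9); capacity 8 + 9 = 17.
This cut is saturated, so no flow can exceed 17.

17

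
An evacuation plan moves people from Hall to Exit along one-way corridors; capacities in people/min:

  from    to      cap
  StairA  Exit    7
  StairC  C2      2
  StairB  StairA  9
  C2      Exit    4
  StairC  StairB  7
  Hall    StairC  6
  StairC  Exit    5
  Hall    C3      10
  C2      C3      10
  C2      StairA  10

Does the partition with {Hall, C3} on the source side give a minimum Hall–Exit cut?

Given cut capacity: 6 = 6.
Augment Hall→StairC→Exit: bottleneck 5, flow now 5.
Augment Hall→StairC→C2→Exit: bottleneck 1, flow now 6.
No augmenting path remains; maximum flow = 6.
Cut capacity 6 equals the max flow, so it is a minimum cut.

Yes — it is a minimum cut (capacity 6).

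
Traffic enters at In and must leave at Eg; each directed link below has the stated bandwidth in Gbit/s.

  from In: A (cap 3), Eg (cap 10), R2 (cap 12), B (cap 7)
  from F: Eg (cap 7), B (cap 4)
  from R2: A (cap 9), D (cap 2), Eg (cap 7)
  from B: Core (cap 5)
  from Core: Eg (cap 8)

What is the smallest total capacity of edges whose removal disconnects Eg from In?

Augment In→Eg: bottleneck 10, flow now 10.
Augment In→R2→Eg: bottleneck 7, flow now 17.
Augment In→B→Core→Eg: bottleneck 5, flow now 22.
No augmenting path remains; maximum flow = 22.
By max-flow min-cut, the minimum cut capacity equals the max flow.
In the residual graph, reachable from In: {In, R2, D, B, A}.
Min-cut edges: In→Eg (10), R2→Eg (7), B→Core (5); capacity 10 + 7 + 5 = 22.

22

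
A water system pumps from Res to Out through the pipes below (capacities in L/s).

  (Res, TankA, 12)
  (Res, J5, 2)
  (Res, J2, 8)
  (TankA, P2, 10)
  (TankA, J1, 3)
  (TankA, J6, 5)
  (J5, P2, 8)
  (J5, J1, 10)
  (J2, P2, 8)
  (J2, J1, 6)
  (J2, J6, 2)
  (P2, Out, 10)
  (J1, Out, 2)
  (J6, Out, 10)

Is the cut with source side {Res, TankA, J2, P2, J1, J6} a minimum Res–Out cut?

No — its capacity is 24, but the minimum cut has capacity 19.

Given cut capacity: 2 + 10 + 2 + 10 = 24.
Augment Res→TankA→P2→Out: bottleneck 10, flow now 10.
Augment Res→TankA→J1→Out: bottleneck 2, flow now 12.
Augment Res→J2→J6→Out: bottleneck 2, flow now 14.
Augment Res→J5→P2→TankA→J6→Out: bottleneck 2, flow now 16. (uses reverse residual edge)
Augment Res→J2→P2→TankA→J6→Out: bottleneck 3, flow now 19. (uses reverse residual edge)
No augmenting path remains; maximum flow = 19.
In the residual graph, reachable from Res: {Res, TankA, J5, J2, P2, J1}.
Min-cut edges: TankA→J6 (5), J2→J6 (2), P2→Out (10), J1→Out (2); capacity 5 + 2 + 10 + 2 = 19.
Cut capacity 24 exceeds the max flow 19, so it is not minimum.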